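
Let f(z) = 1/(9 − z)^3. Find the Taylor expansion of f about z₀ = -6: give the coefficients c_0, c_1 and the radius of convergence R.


Let w = z − z₀, so z = z₀ + w.
Then 9 − z = 9 − (z₀ + w) = (9 − z₀) − w = 15 − w.
f(z) = 1/(15 − w)^3 = (1/(15)^3) · (1 − w/(15))^{−3}.
By the binomial series (1−u)^{−3} = Σ_{n≥0} C(n+2, 2) u^n for |u|<1, with u = w/(15):
  c_n = C(n+2, 2) / (15)^(n+3).
  c_0 = 1/(15)^3 = 1/3375.
  c_1 = 3/(15)^4 = 1/16875.
The series is valid for |w/d| < 1, i.e. |z − z₀| < |d|.
Radius of convergence: R = |9 − z₀| = |15| = 15 (distance from z₀ to the singularity z = 9).

c_0 = 1/3375, c_1 = 1/16875; R = 15.


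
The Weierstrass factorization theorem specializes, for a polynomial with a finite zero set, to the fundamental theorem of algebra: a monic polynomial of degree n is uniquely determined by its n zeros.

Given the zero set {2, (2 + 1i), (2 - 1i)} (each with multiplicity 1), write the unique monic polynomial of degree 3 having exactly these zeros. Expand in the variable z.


The polynomial is p(z) = ∏_{α ∈ S} (z − α), where S = {2, (2 + 1i), (2 - 1i)}.
Expanding the product yields: p(z) = z^3 -6·z^2 + 13·z -10.
Note conjugate pairs combine to real quadratics: (z − (2+1i))(z − (2−1i)) = z² − 4z + 5.
The resulting polynomial has degree 3 and real coefficients as required.

p(z) = z^3 -6·z^2 + 13·z -10.


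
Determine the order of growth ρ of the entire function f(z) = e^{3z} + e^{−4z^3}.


Each summand is entire of order 1 and 3 respectively (as in the single-exponential case). The order of a sum is at most the max of the orders, so ρ ≤ 3. For the lower bound: on |z|=r choose arg z so that -4z^3 is real positive; then |e^{-4z^3}| = e^{4r^3} while |e^{3z}| ≤ e^{3r^1} = o(e^{4r^3}). So |f| ≥ e^{4r^3}(1 − o(1)) and ρ ≥ 3. Hence ρ = max(1, 3) = 3.
Therefore ρ = 3.

Order ρ = 3.


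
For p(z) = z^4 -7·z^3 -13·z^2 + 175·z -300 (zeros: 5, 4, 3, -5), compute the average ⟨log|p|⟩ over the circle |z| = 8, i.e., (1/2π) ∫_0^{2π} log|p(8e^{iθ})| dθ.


Zeros: -5, 3, 4, 5; r = 8.
Inside |z| < r: -5, 3, 4, 5. Outside (|z| ≥ r): ∅.
p(0) = -300, so log|p(0)| = log(300) = 5.7038.
Apply Jensen: I(r) = log|p(0)| + Σ_k log(r/|z_k|), summed over zeros inside |z| < r.
  log(r/|z_k|) for z_k = 5: log(8/5) = 0.4700
  log(r/|z_k|) for z_k = 4: log(8/4) = 0.6931
  log(r/|z_k|) for z_k = 3: log(8/3) = 0.9808
  log(r/|z_k|) for z_k = -5: log(8/5) = 0.4700
Sum over inside zeros: 2.6140.
I(r) = log|p(0)| + (inside sum) = 5.7038 + 2.6140 = 8.3178.
Closed form (all zeros inside, monic): I(r) = n·log(r) = 4·log(8) = 8.3178. ✓

I(r) ≈ 8.3178.


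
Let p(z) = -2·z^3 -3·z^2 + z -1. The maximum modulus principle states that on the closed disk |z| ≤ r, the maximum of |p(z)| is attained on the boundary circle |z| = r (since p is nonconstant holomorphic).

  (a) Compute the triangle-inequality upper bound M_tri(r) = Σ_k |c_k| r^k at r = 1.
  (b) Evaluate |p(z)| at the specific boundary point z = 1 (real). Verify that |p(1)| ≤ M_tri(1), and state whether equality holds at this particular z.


Coefficients: c_0 = -1, c_1 = 1, c_2 = -3, c_3 = -2. Radius r = 1.
Part (a). Triangle bound: M_tri(r) = Σ_k |c_k| r^k
  = |-1|·1^0 + |1|·1^1 + |-3|·1^2 + |-2|·1^3
  = 1 + 1 + 3 + 2 = 7.
This bounds M(r) := max_{|z|=r} |p(z)| from above; equality holds iff all terms c_k z^k can be made to align in phase at a single z on |z|=r.
Part (b). At z = 1 (real, on the circle |z| = r):
  p(1) = (-1)·1^0 + (1)·1^1 + (-3)·1^2 + (-2)·1^3 = -5.
  |p(1)| = 5.
Check: |p(1)| = 5 ≤ 7 = M_tri(1). ✓ Equality does not hold at z = 1 (the coefficients have mixed signs, so the terms do not all align in phase there).

M_tri(1) = 7; |p(1)| = 5; equality at z=1: no.


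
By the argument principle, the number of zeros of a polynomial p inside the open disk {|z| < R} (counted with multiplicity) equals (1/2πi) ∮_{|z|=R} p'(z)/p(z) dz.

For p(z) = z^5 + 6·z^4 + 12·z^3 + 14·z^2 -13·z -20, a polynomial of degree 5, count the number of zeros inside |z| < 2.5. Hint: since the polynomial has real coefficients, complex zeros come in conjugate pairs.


The zeros of p are: -1, -4, (-1 + 2i), (-1 - 2i), 1.
Their magnitudes are: 1, 4, 2.236, 2.236, 1.
Zeros with |z| < R = 2.5: -1, (-1 + 2i), (-1 - 2i), 1.
Count = 4.
By the argument principle, (1/2πi) ∮_{|z|=R} p'(z)/p(z) dz equals exactly this count.

Number of zeros inside |z| < 2.5: 4.


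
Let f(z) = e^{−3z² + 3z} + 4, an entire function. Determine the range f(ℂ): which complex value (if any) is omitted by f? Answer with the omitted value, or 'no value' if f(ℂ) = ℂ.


Little Picard bounds the complement of f(ℂ) to at most one point.
The exponent g(z) = −3z² + 3z is a nonconstant polynomial, hence surjective onto ℂ. So e^{g(z)} takes every value in {e^w : w ∈ ℂ} = ℂ ∖ {0}. Adding 4 shifts the range to ℂ ∖ {4}. f omits exactly 4.

Omitted value: 4.


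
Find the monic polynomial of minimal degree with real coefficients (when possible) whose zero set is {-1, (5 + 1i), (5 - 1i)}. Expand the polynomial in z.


The polynomial is p(z) = ∏_{α ∈ S} (z − α), where S = {-1, (5 + 1i), (5 - 1i)}.
Expanding the product yields: p(z) = z^3 -9·z^2 + 16·z + 26.
Note conjugate pairs combine to real quadratics: (z − (5+1i))(z − (5−1i)) = z² − 10z + 26.
The resulting polynomial has degree 3 and real coefficients as required.

p(z) = z^3 -9·z^2 + 16·z + 26.


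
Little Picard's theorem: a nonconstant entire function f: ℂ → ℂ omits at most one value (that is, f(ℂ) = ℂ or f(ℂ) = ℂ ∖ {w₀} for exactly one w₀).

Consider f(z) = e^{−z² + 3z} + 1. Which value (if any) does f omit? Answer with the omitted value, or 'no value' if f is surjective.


Little Picard bounds the complement of f(ℂ) to at most one point.
The exponent g(z) = −z² + 3z is a nonconstant polynomial, hence surjective onto ℂ. So e^{g(z)} takes every value in {e^w : w ∈ ℂ} = ℂ ∖ {0}. Adding 1 shifts the range to ℂ ∖ {1}. f omits exactly 1.

Omitted value: 1.


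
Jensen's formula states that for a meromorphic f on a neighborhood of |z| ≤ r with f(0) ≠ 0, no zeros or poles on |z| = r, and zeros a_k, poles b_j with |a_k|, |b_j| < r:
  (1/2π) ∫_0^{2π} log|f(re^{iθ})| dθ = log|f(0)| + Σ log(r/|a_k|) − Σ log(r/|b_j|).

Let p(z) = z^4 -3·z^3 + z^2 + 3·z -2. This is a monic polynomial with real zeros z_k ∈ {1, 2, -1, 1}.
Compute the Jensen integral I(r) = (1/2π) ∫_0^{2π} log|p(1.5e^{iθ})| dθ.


Zeros: -1, 1, 1, 2; r = 1.5.
Inside |z| < r: -1, 1, 1. Outside (|z| ≥ r): 2.
p(0) = -2, so log|p(0)| = log(2) = 0.6931.
Apply Jensen: I(r) = log|p(0)| + Σ_k log(r/|z_k|), summed over zeros inside |z| < r.
  log(r/|z_k|) for z_k = 1: log(1.5/1) = 0.4055
  log(r/|z_k|) for z_k = -1: log(1.5/1) = 0.4055
  log(r/|z_k|) for z_k = 1: log(1.5/1) = 0.4055
  Outside zeros (2) contribute nothing to the Jensen sum.
Sum over inside zeros: 1.2164.
I(r) = log|p(0)| + (inside sum) = 0.6931 + 1.2164 = 1.9095.
Note: since some zeros are outside |z| ≤ r, the simplified n·log(r) form does NOT apply — only the inside zeros contribute.

I(r) ≈ 1.9095.


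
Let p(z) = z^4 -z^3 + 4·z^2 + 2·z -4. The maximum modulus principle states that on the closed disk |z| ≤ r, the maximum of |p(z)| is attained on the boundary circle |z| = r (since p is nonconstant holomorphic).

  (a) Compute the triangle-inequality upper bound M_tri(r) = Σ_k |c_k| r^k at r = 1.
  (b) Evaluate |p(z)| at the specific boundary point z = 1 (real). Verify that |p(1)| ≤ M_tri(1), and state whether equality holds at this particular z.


Coefficients: c_0 = -4, c_1 = 2, c_2 = 4, c_3 = -1, c_4 = 1. Radius r = 1.
Part (a). Triangle bound: M_tri(r) = Σ_k |c_k| r^k
  = |-4|·1^0 + |2|·1^1 + |4|·1^2 + |-1|·1^3 + |1|·1^4
  = 4 + 2 + 4 + 1 + 1 = 12.
This bounds M(r) := max_{|z|=r} |p(z)| from above; equality holds iff all terms c_k z^k can be made to align in phase at a single z on |z|=r.
Part (b). At z = 1 (real, on the circle |z| = r):
  p(1) = (-4)·1^0 + (2)·1^1 + (4)·1^2 + (-1)·1^3 + (1)·1^4 = 2.
  |p(1)| = 2.
Check: |p(1)| = 2 ≤ 12 = M_tri(1). ✓ Equality does not hold at z = 1 (the coefficients have mixed signs, so the terms do not all align in phase there).

M_tri(1) = 12; |p(1)| = 2; equality at z=1: no.


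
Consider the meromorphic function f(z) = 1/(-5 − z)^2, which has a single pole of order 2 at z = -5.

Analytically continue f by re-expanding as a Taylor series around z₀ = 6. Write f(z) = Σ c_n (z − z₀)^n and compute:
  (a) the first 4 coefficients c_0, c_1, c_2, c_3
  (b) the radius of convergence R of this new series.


Let w = z − z₀, so z = z₀ + w.
Then -5 − z = -5 − (z₀ + w) = (-5 − z₀) − w = -11 − w.
f(z) = 1/(-11 − w)^2 = (1/(-11)^2) · (1 − w/(-11))^{−2}.
By the binomial series (1−u)^{−2} = Σ_{n≥0} C(n+1, 1) u^n for |u|<1, with u = w/(-11):
  c_n = C(n+1, 1) / (-11)^(n+2).
  c_0 = 1/(-11)^2 = 1/121.
  c_1 = 2/(-11)^3 = -2/1331.
  c_2 = 3/(-11)^4 = 3/14641.
  c_3 = 4/(-11)^5 = -4/161051.
The series is valid for |w/d| < 1, i.e. |z − z₀| < |d|.
Radius of convergence: R = |-5 − z₀| = |-11| = 11 (distance from z₀ to the singularity z = -5).

c_0 = 1/121, c_1 = -2/1331, c_2 = 3/14641, c_3 = -4/161051; R = 11.


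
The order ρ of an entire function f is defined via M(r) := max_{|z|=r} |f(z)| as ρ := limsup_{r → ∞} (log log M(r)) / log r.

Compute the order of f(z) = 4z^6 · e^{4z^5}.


M(r) = max_{|z|=r} |4|·|z|^6·|e^{4z^5}| = 4·r^6 · e^{4r^5} (the factors attain their maxima compatibly on |z|=r). Then log M(r) = log 4 + 6·log r + 4r^5, dominated by the last term, so log log M(r) ~ 5·log r. The polynomial factor 4z^6 contributes only a log r term and does not affect the order. ρ = 5.
Therefore ρ = 5.

Order ρ = 5.


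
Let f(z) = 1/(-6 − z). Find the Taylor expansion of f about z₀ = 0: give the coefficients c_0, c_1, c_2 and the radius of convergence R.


Let w = z − z₀, so z = z₀ + w.
Then -6 − z = -6 − (z₀ + w) = (-6 − z₀) − w = -6 − w.
f(z) = 1/(-6 − w) = (1/(-6)) · 1/(1 − w/(-6)) = Σ_{n≥0} w^n / (-6)^(n+1).
So c_n = 1/(-6)^(n+1):
  c_0 = 1/(-6)^1 = -1/6.
  c_1 = 1/(-6)^2 = 1/36.
  c_2 = 1/(-6)^3 = -1/216.
The series is valid for |w/d| < 1, i.e. |z − z₀| < |d|.
Radius of convergence: R = |-6 − z₀| = |-6| = 6 (distance from z₀ to the singularity z = -6).

c_0 = -1/6, c_1 = 1/36, c_2 = -1/216; R = 6.


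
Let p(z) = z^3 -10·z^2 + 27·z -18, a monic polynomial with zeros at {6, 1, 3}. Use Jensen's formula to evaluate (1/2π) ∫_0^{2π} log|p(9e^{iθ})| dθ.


Zeros: 1, 3, 6; r = 9.
Inside |z| < r: 1, 3, 6. Outside (|z| ≥ r): ∅.
p(0) = -18, so log|p(0)| = log(18) = 2.8904.
Apply Jensen: I(r) = log|p(0)| + Σ_k log(r/|z_k|), summed over zeros inside |z| < r.
  log(r/|z_k|) for z_k = 6: log(9/6) = 0.4055
  log(r/|z_k|) for z_k = 1: log(9/1) = 2.1972
  log(r/|z_k|) for z_k = 3: log(9/3) = 1.0986
Sum over inside zeros: 3.7013.
I(r) = log|p(0)| + (inside sum) = 2.8904 + 3.7013 = 6.5917.
Closed form (all zeros inside, monic): I(r) = n·log(r) = 3·log(9) = 6.5917. ✓

I(r) ≈ 6.5917.


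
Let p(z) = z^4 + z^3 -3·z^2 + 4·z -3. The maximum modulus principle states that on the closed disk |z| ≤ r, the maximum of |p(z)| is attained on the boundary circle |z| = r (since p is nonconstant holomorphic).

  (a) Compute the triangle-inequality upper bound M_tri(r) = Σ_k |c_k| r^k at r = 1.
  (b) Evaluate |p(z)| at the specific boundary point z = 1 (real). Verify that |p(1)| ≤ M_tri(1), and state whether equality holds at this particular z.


Coefficients: c_0 = -3, c_1 = 4, c_2 = -3, c_3 = 1, c_4 = 1. Radius r = 1.
Part (a). Triangle bound: M_tri(r) = Σ_k |c_k| r^k
  = |-3|·1^0 + |4|·1^1 + |-3|·1^2 + |1|·1^3 + |1|·1^4
  = 3 + 4 + 3 + 1 + 1 = 12.
This bounds M(r) := max_{|z|=r} |p(z)| from above; equality holds iff all terms c_k z^k can be made to align in phase at a single z on |z|=r.
Part (b). At z = 1 (real, on the circle |z| = r):
  p(1) = (-3)·1^0 + (4)·1^1 + (-3)·1^2 + (1)·1^3 + (1)·1^4 = 0.
  |p(1)| = 0.
Check: |p(1)| = 0 ≤ 12 = M_tri(1). ✓ Equality does not hold at z = 1 (the coefficients have mixed signs, so the terms do not all align in phase there).

M_tri(1) = 12; |p(1)| = 0; equality at z=1: no.


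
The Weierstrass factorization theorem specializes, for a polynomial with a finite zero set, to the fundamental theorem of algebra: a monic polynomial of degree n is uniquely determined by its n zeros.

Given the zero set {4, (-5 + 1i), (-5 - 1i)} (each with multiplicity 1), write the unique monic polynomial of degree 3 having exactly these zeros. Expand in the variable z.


The polynomial is p(z) = ∏_{α ∈ S} (z − α), where S = {4, (-5 + 1i), (-5 - 1i)}.
Expanding the product yields: p(z) = z^3 + 6·z^2 -14·z -104.
Note conjugate pairs combine to real quadratics: (z − (-5+1i))(z − (-5−1i)) = z² + 10z + 26.
The resulting polynomial has degree 3 and real coefficients as required.

p(z) = z^3 + 6·z^2 -14·z -104.


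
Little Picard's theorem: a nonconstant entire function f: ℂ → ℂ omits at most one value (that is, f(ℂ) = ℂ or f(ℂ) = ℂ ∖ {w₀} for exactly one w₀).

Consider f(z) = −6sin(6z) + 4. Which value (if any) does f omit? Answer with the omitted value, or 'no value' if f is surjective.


Little Picard bounds the complement of f(ℂ) to at most one point.
sin is entire and surjective onto ℂ: for every w ∈ ℂ, sin(ζ) = w has a solution ζ ∈ ℂ (e.g., via the complex inverse arcsin). With ζ = 6z this gives z = ζ/(6). Then -6·sin(6z) takes every value in -6·ℂ = ℂ, and adding 4 is a bijection of ℂ. So f is surjective and omits no value. (Note: only on the real line is sin bounded by [−1, 1].)

Omitted value: no value.


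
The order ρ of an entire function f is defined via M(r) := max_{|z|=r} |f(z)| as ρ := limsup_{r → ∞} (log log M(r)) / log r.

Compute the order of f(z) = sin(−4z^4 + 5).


Write sin(w) = (e^{iw} ± e^{−iw})/(2 or 2i), so |sin(w)| ≤ e^{|w|}. With w = −4z^4 + 5, |w| ≤ 4r^4 + 5 on |z|=r, giving M(r) ≤ e^{4r^4 + 5} and ρ ≤ 4. For the lower bound, choose z on |z|=r with -4z^4 purely imaginary of modulus 4r^4; then |sin(−4z^4 + 5)| grows like e^{4r^4}/2, so ρ ≥ 4. Hence ρ = 4.
Therefore ρ = 4.

Order ρ = 4.


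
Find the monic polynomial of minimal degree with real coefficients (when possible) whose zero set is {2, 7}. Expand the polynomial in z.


The polynomial is p(z) = ∏_{α ∈ S} (z − α), where S = {2, 7}.
Expanding the product yields: p(z) = z^2 -9·z + 14.
The resulting polynomial has degree 2 and real coefficients as required.

p(z) = z^2 -9·z + 14.


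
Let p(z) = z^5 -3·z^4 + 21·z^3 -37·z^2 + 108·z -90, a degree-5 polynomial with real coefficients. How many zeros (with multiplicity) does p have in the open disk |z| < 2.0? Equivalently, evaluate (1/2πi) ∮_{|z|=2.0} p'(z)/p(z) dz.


The zeros of p are: 1, (1 + 3i), (1 - 3i), (0 + 3i), (0 - 3i).
Their magnitudes are: 1, 3.162, 3.162, 3, 3.
Zeros with |z| < R = 2.0: 1.
Count = 1.
By the argument principle, (1/2πi) ∮_{|z|=R} p'(z)/p(z) dz equals exactly this count.

Number of zeros inside |z| < 2.0: 1.


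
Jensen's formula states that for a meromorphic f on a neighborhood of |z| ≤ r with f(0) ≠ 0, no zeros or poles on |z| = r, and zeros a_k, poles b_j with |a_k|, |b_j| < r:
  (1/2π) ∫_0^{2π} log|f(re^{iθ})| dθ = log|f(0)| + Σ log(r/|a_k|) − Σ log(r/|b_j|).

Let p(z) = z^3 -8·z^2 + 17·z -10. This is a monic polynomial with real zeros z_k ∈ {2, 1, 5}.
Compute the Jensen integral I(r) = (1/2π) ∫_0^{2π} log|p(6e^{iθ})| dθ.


Zeros: 1, 2, 5; r = 6.
Inside |z| < r: 1, 2, 5. Outside (|z| ≥ r): ∅.
p(0) = -10, so log|p(0)| = log(10) = 2.3026.
Apply Jensen: I(r) = log|p(0)| + Σ_k log(r/|z_k|), summed over zeros inside |z| < r.
  log(r/|z_k|) for z_k = 2: log(6/2) = 1.0986
  log(r/|z_k|) for z_k = 1: log(6/1) = 1.7918
  log(r/|z_k|) for z_k = 5: log(6/5) = 0.1823
Sum over inside zeros: 3.0727.
I(r) = log|p(0)| + (inside sum) = 2.3026 + 3.0727 = 5.3753.
Closed form (all zeros inside, monic): I(r) = n·log(r) = 3·log(6) = 5.3753. ✓

I(r) ≈ 5.3753.


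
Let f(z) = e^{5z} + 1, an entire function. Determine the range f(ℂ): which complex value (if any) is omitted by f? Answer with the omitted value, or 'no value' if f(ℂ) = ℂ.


Little Picard bounds the complement of f(ℂ) to at most one point.
e^{5z} is never zero on ℂ, so 1·e^{5z} takes every value in ℂ ∖ {0}. Adding 1 shifts the range to ℂ ∖ {1}. Thus f omits exactly the value 1.

Omitted value: 1.


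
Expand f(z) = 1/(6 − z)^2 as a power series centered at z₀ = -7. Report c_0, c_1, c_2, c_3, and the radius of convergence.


Let w = z − z₀, so z = z₀ + w.
Then 6 − z = 6 − (z₀ + w) = (6 − z₀) − w = 13 − w.
f(z) = 1/(13 − w)^2 = (1/(13)^2) · (1 − w/(13))^{−2}.
By the binomial series (1−u)^{−2} = Σ_{n≥0} C(n+1, 1) u^n for |u|<1, with u = w/(13):
  c_n = C(n+1, 1) / (13)^(n+2).
  c_0 = 1/(13)^2 = 1/169.
  c_1 = 2/(13)^3 = 2/2197.
  c_2 = 3/(13)^4 = 3/28561.
  c_3 = 4/(13)^5 = 4/371293.
The series is valid for |w/d| < 1, i.e. |z − z₀| < |d|.
Radius of convergence: R = |6 − z₀| = |13| = 13 (distance from z₀ to the singularity z = 6).

c_0 = 1/169, c_1 = 2/2197, c_2 = 3/28561, c_3 = 4/371293; R = 13.


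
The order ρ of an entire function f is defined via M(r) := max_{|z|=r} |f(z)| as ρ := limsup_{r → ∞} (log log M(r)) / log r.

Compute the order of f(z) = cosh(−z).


cosh(w) is a linear combination of e^{iw} and e^{−iw} (or e^w, e^{−w} in the hyperbolic case), so |cosh(w)| ≤ e^{|w|}. With w = −z, |w| ≤ 1|z| + 0 = 1r + 0 on |z| = r, giving M(r) ≤ e^{1r + 0}, so ρ ≤ 1. On a suitable ray (z = it for sin/cos; z = t for sinh/cosh, t real → ∞), |cosh(−z)| grows like e^{1|t|}/2, so ρ ≥ 1. Hence ρ = 1.
Therefore ρ = 1.

Order ρ = 1.


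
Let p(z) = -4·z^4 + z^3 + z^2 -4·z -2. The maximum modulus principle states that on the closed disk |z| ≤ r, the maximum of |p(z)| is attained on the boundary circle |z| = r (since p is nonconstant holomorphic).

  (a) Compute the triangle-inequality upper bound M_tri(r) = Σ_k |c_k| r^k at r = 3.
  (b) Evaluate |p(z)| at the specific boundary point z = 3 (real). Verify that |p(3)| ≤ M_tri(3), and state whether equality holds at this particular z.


Coefficients: c_0 = -2, c_1 = -4, c_2 = 1, c_3 = 1, c_4 = -4. Radius r = 3.
Part (a). Triangle bound: M_tri(r) = Σ_k |c_k| r^k
  = |-2|·3^0 + |-4|·3^1 + |1|·3^2 + |1|·3^3 + |-4|·3^4
  = 2 + 12 + 9 + 27 + 324 = 374.
This bounds M(r) := max_{|z|=r} |p(z)| from above; equality holds iff all terms c_k z^k can be made to align in phase at a single z on |z|=r.
Part (b). At z = 3 (real, on the circle |z| = r):
  p(3) = (-2)·3^0 + (-4)·3^1 + (1)·3^2 + (1)·3^3 + (-4)·3^4 = -302.
  |p(3)| = 302.
Check: |p(3)| = 302 ≤ 374 = M_tri(3). ✓ Equality does not hold at z = 3 (the coefficients have mixed signs, so the terms do not all align in phase there).

M_tri(3) = 374; |p(3)| = 302; equality at z=3: no.


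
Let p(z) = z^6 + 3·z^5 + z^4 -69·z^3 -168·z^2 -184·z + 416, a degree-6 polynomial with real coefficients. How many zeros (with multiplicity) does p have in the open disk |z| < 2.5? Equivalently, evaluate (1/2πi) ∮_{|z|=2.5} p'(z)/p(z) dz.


The zeros of p are: (-2 + 2i), (-2 - 2i), 1, (-2 + 3i), (-2 - 3i), 4.
Their magnitudes are: 2.828, 2.828, 1, 3.606, 3.606, 4.
Zeros with |z| < R = 2.5: 1.
Count = 1.
By the argument principle, (1/2πi) ∮_{|z|=R} p'(z)/p(z) dz equals exactly this count.

Number of zeros inside |z| < 2.5: 1.


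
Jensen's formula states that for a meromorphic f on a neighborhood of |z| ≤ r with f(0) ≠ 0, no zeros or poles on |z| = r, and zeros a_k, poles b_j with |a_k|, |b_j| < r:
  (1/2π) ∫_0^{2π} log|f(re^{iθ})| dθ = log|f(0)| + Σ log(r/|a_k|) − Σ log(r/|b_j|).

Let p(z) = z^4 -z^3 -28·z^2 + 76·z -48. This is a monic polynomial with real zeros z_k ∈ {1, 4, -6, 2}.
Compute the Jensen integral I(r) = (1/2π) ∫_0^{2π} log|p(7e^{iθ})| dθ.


Zeros: -6, 1, 2, 4; r = 7.
Inside |z| < r: -6, 1, 2, 4. Outside (|z| ≥ r): ∅.
p(0) = -48, so log|p(0)| = log(48) = 3.8712.
Apply Jensen: I(r) = log|p(0)| + Σ_k log(r/|z_k|), summed over zeros inside |z| < r.
  log(r/|z_k|) for z_k = 1: log(7/1) = 1.9459
  log(r/|z_k|) for z_k = 4: log(7/4) = 0.5596
  log(r/|z_k|) for z_k = -6: log(7/6) = 0.1542
  log(r/|z_k|) for z_k = 2: log(7/2) = 1.2528
Sum over inside zeros: 3.9124.
I(r) = log|p(0)| + (inside sum) = 3.8712 + 3.9124 = 7.7836.
Closed form (all zeros inside, monic): I(r) = n·log(r) = 4·log(7) = 7.7836. ✓

I(r) ≈ 7.7836.


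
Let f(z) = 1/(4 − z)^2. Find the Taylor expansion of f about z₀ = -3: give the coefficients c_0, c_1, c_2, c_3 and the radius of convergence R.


Let w = z − z₀, so z = z₀ + w.
Then 4 − z = 4 − (z₀ + w) = (4 − z₀) − w = 7 − w.
f(z) = 1/(7 − w)^2 = (1/(7)^2) · (1 − w/(7))^{−2}.
By the binomial series (1−u)^{−2} = Σ_{n≥0} C(n+1, 1) u^n for |u|<1, with u = w/(7):
  c_n = C(n+1, 1) / (7)^(n+2).
  c_0 = 1/(7)^2 = 1/49.
  c_1 = 2/(7)^3 = 2/343.
  c_2 = 3/(7)^4 = 3/2401.
  c_3 = 4/(7)^5 = 4/16807.
The series is valid for |w/d| < 1, i.e. |z − z₀| < |d|.
Radius of convergence: R = |4 − z₀| = |7| = 7 (distance from z₀ to the singularity z = 4).

c_0 = 1/49, c_1 = 2/343, c_2 = 3/2401, c_3 = 4/16807; R = 7.


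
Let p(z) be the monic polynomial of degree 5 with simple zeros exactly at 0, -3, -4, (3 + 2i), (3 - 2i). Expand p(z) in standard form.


The polynomial is p(z) = ∏_{α ∈ S} (z − α), where S = {0, -3, -4, (3 + 2i), (3 - 2i)}.
Expanding the product yields: p(z) = z^5 + z^4 -17·z^3 + 19·z^2 + 156·z.
Note conjugate pairs combine to real quadratics: (z − (3+2i))(z − (3−2i)) = z² − 6z + 13.
The resulting polynomial has degree 5 and real coefficients as required.

p(z) = z^5 + z^4 -17·z^3 + 19·z^2 + 156·z.


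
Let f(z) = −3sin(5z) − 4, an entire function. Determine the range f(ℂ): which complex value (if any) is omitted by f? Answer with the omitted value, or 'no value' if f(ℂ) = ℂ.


Little Picard bounds the complement of f(ℂ) to at most one point.
sin is entire and surjective onto ℂ: for every w ∈ ℂ, sin(ζ) = w has a solution ζ ∈ ℂ (e.g., via the complex inverse arcsin). With ζ = 5z this gives z = ζ/(5). Then -3·sin(5z) takes every value in -3·ℂ = ℂ, and adding -4 is a bijection of ℂ. So f is surjective and omits no value. (Note: only on the real line is sin bounded by [−1, 1].)

Omitted value: no value.


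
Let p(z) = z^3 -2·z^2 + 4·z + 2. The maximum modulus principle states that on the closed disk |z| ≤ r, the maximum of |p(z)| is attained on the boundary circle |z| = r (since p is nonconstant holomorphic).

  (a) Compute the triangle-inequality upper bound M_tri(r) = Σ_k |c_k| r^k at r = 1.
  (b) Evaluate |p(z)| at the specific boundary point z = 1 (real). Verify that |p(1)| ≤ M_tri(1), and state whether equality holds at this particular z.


Coefficients: c_0 = 2, c_1 = 4, c_2 = -2, c_3 = 1. Radius r = 1.
Part (a). Triangle bound: M_tri(r) = Σ_k |c_k| r^k
  = |2|·1^0 + |4|·1^1 + |-2|·1^2 + |1|·1^3
  = 2 + 4 + 2 + 1 = 9.
This bounds M(r) := max_{|z|=r} |p(z)| from above; equality holds iff all terms c_k z^k can be made to align in phase at a single z on |z|=r.
Part (b). At z = 1 (real, on the circle |z| = r):
  p(1) = (2)·1^0 + (4)·1^1 + (-2)·1^2 + (1)·1^3 = 5.
  |p(1)| = 5.
Check: |p(1)| = 5 ≤ 9 = M_tri(1). ✓ Equality does not hold at z = 1 (the coefficients have mixed signs, so the terms do not all align in phase there).

M_tri(1) = 9; |p(1)| = 5; equality at z=1: no.


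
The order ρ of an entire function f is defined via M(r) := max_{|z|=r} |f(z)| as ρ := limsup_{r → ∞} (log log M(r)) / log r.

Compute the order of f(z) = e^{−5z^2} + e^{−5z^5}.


Each summand is entire of order 2 and 5 respectively (as in the single-exponential case). The order of a sum is at most the max of the orders, so ρ ≤ 5. For the lower bound: on |z|=r choose arg z so that -5z^5 is real positive; then |e^{-5z^5}| = e^{5r^5} while |e^{-5z^2}| ≤ e^{5r^2} = o(e^{5r^5}). So |f| ≥ e^{5r^5}(1 − o(1)) and ρ ≥ 5. Hence ρ = max(2, 5) = 5.
Therefore ρ = 5.

Order ρ = 5.


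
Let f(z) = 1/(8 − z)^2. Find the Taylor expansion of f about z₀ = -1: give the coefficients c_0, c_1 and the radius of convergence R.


Let w = z − z₀, so z = z₀ + w.
Then 8 − z = 8 − (z₀ + w) = (8 − z₀) − w = 9 − w.
f(z) = 1/(9 − w)^2 = (1/(9)^2) · (1 − w/(9))^{−2}.
By the binomial series (1−u)^{−2} = Σ_{n≥0} C(n+1, 1) u^n for |u|<1, with u = w/(9):
  c_n = C(n+1, 1) / (9)^(n+2).
  c_0 = 1/(9)^2 = 1/81.
  c_1 = 2/(9)^3 = 2/729.
The series is valid for |w/d| < 1, i.e. |z − z₀| < |d|.
Radius of convergence: R = |8 − z₀| = |9| = 9 (distance from z₀ to the singularity z = 8).

c_0 = 1/81, c_1 = 2/729; R = 9.


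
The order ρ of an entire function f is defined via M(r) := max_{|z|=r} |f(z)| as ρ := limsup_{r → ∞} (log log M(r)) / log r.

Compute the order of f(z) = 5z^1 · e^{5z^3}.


M(r) = max_{|z|=r} |5|·|z|^1·|e^{5z^3}| = 5·r^1 · e^{5r^3} (the factors attain their maxima compatibly on |z|=r). Then log M(r) = log 5 + 1·log r + 5r^3, dominated by the last term, so log log M(r) ~ 3·log r. The polynomial factor 5z^1 contributes only a log r term and does not affect the order. ρ = 3.
Therefore ρ = 3.

Order ρ = 3.


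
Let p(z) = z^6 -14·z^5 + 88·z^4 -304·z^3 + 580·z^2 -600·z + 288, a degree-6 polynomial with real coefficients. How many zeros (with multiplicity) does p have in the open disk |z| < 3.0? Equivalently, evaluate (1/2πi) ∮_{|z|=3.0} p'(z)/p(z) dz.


The zeros of p are: (1 + 1i), (1 - 1i), 4, 2, (3 + 3i), (3 - 3i).
Their magnitudes are: 1.414, 1.414, 4, 2, 4.243, 4.243.
Zeros with |z| < R = 3.0: (1 + 1i), (1 - 1i), 2.
Count = 3.
By the argument principle, (1/2πi) ∮_{|z|=R} p'(z)/p(z) dz equals exactly this count.

Number of zeros inside |z| < 3.0: 3.


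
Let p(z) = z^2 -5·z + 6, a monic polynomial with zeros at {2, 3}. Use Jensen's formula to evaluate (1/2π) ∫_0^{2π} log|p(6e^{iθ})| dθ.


Zeros: 2, 3; r = 6.
Inside |z| < r: 2, 3. Outside (|z| ≥ r): ∅.
p(0) = 6, so log|p(0)| = log(6) = 1.7918.
Apply Jensen: I(r) = log|p(0)| + Σ_k log(r/|z_k|), summed over zeros inside |z| < r.
  log(r/|z_k|) for z_k = 2: log(6/2) = 1.0986
  log(r/|z_k|) for z_k = 3: log(6/3) = 0.6931
Sum over inside zeros: 1.7918.
I(r) = log|p(0)| + (inside sum) = 1.7918 + 1.7918 = 3.5835.
Closed form (all zeros inside, monic): I(r) = n·log(r) = 2·log(6) = 3.5835. ✓

I(r) ≈ 3.5835.


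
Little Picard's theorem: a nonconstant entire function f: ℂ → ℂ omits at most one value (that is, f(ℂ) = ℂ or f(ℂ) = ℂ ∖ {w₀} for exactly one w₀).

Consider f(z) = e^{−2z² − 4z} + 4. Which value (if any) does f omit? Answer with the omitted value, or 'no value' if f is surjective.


Little Picard bounds the complement of f(ℂ) to at most one point.
The exponent g(z) = −2z² − 4z is a nonconstant polynomial, hence surjective onto ℂ. So e^{g(z)} takes every value in {e^w : w ∈ ℂ} = ℂ ∖ {0}. Adding 4 shifts the range to ℂ ∖ {4}. f omits exactly 4.

Omitted value: 4.


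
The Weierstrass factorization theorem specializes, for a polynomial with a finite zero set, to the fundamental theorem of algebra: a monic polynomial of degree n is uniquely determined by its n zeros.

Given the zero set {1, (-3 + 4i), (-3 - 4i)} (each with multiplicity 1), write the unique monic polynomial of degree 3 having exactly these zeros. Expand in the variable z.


The polynomial is p(z) = ∏_{α ∈ S} (z − α), where S = {1, (-3 + 4i), (-3 - 4i)}.
Expanding the product yields: p(z) = z^3 + 5·z^2 + 19·z -25.
Note conjugate pairs combine to real quadratics: (z − (-3+4i))(z − (-3−4i)) = z² + 6z + 25.
The resulting polynomial has degree 3 and real coefficients as required.

p(z) = z^3 + 5·z^2 + 19·z -25.


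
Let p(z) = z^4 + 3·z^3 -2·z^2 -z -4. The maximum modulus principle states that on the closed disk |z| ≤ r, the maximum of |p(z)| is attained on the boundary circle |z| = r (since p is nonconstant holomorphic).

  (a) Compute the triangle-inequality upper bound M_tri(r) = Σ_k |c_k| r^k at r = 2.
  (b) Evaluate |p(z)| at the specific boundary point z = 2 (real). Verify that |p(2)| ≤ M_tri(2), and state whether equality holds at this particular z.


Coefficients: c_0 = -4, c_1 = -1, c_2 = -2, c_3 = 3, c_4 = 1. Radius r = 2.
Part (a). Triangle bound: M_tri(r) = Σ_k |c_k| r^k
  = |-4|·2^0 + |-1|·2^1 + |-2|·2^2 + |3|·2^3 + |1|·2^4
  = 4 + 2 + 8 + 24 + 16 = 54.
This bounds M(r) := max_{|z|=r} |p(z)| from above; equality holds iff all terms c_k z^k can be made to align in phase at a single z on |z|=r.
Part (b). At z = 2 (real, on the circle |z| = r):
  p(2) = (-4)·2^0 + (-1)·2^1 + (-2)·2^2 + (3)·2^3 + (1)·2^4 = 26.
  |p(2)| = 26.
Check: |p(2)| = 26 ≤ 54 = M_tri(2). ✓ Equality does not hold at z = 2 (the coefficients have mixed signs, so the terms do not all align in phase there).

M_tri(2) = 54; |p(2)| = 26; equality at z=2: no.


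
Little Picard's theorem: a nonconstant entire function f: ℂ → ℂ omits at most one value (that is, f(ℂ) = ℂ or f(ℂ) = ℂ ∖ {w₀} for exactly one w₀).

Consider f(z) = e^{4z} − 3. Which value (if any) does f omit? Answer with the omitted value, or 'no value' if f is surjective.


Little Picard bounds the complement of f(ℂ) to at most one point.
e^{4z} is never zero on ℂ, so 1·e^{4z} takes every value in ℂ ∖ {0}. Adding -3 shifts the range to ℂ ∖ {-3}. Thus f omits exactly the value -3.

Omitted value: -3.


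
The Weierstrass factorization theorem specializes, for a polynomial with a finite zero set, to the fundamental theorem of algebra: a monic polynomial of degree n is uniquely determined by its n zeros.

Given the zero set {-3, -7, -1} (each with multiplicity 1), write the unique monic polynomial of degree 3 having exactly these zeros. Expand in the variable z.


The polynomial is p(z) = ∏_{α ∈ S} (z − α), where S = {-3, -7, -1}.
Expanding the product yields: p(z) = z^3 + 11·z^2 + 31·z + 21.
The resulting polynomial has degree 3 and real coefficients as required.

p(z) = z^3 + 11·z^2 + 31·z + 21.


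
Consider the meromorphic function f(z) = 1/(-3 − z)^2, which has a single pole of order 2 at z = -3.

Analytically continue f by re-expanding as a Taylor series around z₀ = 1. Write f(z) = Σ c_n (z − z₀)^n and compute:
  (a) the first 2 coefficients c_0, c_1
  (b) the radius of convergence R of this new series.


Let w = z − z₀, so z = z₀ + w.
Then -3 − z = -3 − (z₀ + w) = (-3 − z₀) − w = -4 − w.
f(z) = 1/(-4 − w)^2 = (1/(-4)^2) · (1 − w/(-4))^{−2}.
By the binomial series (1−u)^{−2} = Σ_{n≥0} C(n+1, 1) u^n for |u|<1, with u = w/(-4):
  c_n = C(n+1, 1) / (-4)^(n+2).
  c_0 = 1/(-4)^2 = 1/16.
  c_1 = 2/(-4)^3 = -1/32.
The series is valid for |w/d| < 1, i.e. |z − z₀| < |d|.
Radius of convergence: R = |-3 − z₀| = |-4| = 4 (distance from z₀ to the singularity z = -3).

c_0 = 1/16, c_1 = -1/32; R = 4.


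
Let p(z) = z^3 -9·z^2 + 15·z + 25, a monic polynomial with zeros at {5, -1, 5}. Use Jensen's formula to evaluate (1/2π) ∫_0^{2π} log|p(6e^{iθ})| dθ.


Zeros: -1, 5, 5; r = 6.
Inside |z| < r: -1, 5, 5. Outside (|z| ≥ r): ∅.
p(0) = 25, so log|p(0)| = log(25) = 3.2189.
Apply Jensen: I(r) = log|p(0)| + Σ_k log(r/|z_k|), summed over zeros inside |z| < r.
  log(r/|z_k|) for z_k = 5: log(6/5) = 0.1823
  log(r/|z_k|) for z_k = -1: log(6/1) = 1.7918
  log(r/|z_k|) for z_k = 5: log(6/5) = 0.1823
Sum over inside zeros: 2.1564.
I(r) = log|p(0)| + (inside sum) = 3.2189 + 2.1564 = 5.3753.
Closed form (all zeros inside, monic): I(r) = n·log(r) = 3·log(6) = 5.3753. ✓

I(r) ≈ 5.3753.


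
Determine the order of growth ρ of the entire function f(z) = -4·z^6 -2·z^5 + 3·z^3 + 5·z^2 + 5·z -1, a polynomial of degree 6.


|f(z)| ≤ Σ|c_k|·r^k = O(r^6) as r → ∞. Polynomial growth is O(e^{r^ε}) for every ε > 0 (since r^6/e^{r^ε} → 0), so ρ ≤ ε for all ε > 0, i.e. ρ = 0. Every nonconstant polynomial has order 0.
Therefore ρ = 0.

Order ρ = 0.


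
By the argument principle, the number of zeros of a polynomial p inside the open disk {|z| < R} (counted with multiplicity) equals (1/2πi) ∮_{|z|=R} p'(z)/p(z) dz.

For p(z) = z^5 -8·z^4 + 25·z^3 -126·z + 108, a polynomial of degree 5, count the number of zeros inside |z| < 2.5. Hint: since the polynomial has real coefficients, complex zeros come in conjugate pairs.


The zeros of p are: 3, (3 + 3i), (3 - 3i), -2, 1.
Their magnitudes are: 3, 4.243, 4.243, 2, 1.
Zeros with |z| < R = 2.5: -2, 1.
Count = 2.
By the argument principle, (1/2πi) ∮_{|z|=R} p'(z)/p(z) dz equals exactly this count.

Number of zeros inside |z| < 2.5: 2.


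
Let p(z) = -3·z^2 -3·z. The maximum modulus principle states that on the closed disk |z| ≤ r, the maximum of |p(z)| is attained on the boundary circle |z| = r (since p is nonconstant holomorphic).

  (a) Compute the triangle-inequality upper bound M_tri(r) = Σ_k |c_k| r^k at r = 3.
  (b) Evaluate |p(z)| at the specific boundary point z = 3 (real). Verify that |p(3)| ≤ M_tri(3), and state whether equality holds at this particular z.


Coefficients: c_0 = 0, c_1 = -3, c_2 = -3. Radius r = 3.
Part (a). Triangle bound: M_tri(r) = Σ_k |c_k| r^k
  = |0|·3^0 + |-3|·3^1 + |-3|·3^2
  = 0 + 9 + 27 = 36.
This bounds M(r) := max_{|z|=r} |p(z)| from above; equality holds iff all terms c_k z^k can be made to align in phase at a single z on |z|=r.
Part (b). At z = 3 (real, on the circle |z| = r):
  p(3) = (0)·3^0 + (-3)·3^1 + (-3)·3^2 = -36.
  |p(3)| = 36.
Since all nonzero coefficients share the same sign, |p(3)| = 36 = M_tri(3); the triangle bound is attained at z = 3, so in fact M(r) = 36.

M_tri(3) = 36; |p(3)| = 36; equality at z=3: yes.


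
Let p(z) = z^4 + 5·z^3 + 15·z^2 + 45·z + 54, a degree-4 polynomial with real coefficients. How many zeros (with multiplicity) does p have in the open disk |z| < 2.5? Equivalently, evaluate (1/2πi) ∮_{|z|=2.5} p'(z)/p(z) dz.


The zeros of p are: (0 + 3i), (0 - 3i), -2, -3.
Their magnitudes are: 3, 3, 2, 3.
Zeros with |z| < R = 2.5: -2.
Count = 1.
By the argument principle, (1/2πi) ∮_{|z|=R} p'(z)/p(z) dz equals exactly this count.

Number of zeros inside |z| < 2.5: 1.


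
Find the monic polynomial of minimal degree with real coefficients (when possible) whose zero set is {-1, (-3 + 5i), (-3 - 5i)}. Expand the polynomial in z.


The polynomial is p(z) = ∏_{α ∈ S} (z − α), where S = {-1, (-3 + 5i), (-3 - 5i)}.
Expanding the product yields: p(z) = z^3 + 7·z^2 + 40·z + 34.
Note conjugate pairs combine to real quadratics: (z − (-3+5i))(z − (-3−5i)) = z² + 6z + 34.
The resulting polynomial has degree 3 and real coefficients as required.

p(z) = z^3 + 7·z^2 + 40·z + 34.


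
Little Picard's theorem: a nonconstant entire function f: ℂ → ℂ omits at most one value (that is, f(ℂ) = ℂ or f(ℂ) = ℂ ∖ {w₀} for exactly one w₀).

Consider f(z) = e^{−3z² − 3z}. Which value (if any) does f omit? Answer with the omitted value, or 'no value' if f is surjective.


Little Picard bounds the complement of f(ℂ) to at most one point.
The exponent g(z) = −3z² − 3z is a nonconstant polynomial, hence surjective onto ℂ. So e^{g(z)} takes every value in {e^w : w ∈ ℂ} = ℂ ∖ {0}. Adding 0 shifts the range to ℂ ∖ {0}. f omits exactly 0.

Omitted value: 0.


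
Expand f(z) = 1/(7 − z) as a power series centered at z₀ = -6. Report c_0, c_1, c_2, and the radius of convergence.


Let w = z − z₀, so z = z₀ + w.
Then 7 − z = 7 − (z₀ + w) = (7 − z₀) − w = 13 − w.
f(z) = 1/(13 − w) = (1/(13)) · 1/(1 − w/(13)) = Σ_{n≥0} w^n / (13)^(n+1).
So c_n = 1/(13)^(n+1):
  c_0 = 1/(13)^1 = 1/13.
  c_1 = 1/(13)^2 = 1/169.
  c_2 = 1/(13)^3 = 1/2197.
The series is valid for |w/d| < 1, i.e. |z − z₀| < |d|.
Radius of convergence: R = |7 − z₀| = |13| = 13 (distance from z₀ to the singularity z = 7).

c_0 = 1/13, c_1 = 1/169, c_2 = 1/2197; R = 13.


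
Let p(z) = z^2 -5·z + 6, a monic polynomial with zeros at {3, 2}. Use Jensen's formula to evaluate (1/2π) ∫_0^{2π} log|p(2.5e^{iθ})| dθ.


Zeros: 2, 3; r = 2.5.
Inside |z| < r: 2. Outside (|z| ≥ r): 3.
p(0) = 6, so log|p(0)| = log(6) = 1.7918.
Apply Jensen: I(r) = log|p(0)| + Σ_k log(r/|z_k|), summed over zeros inside |z| < r.
  log(r/|z_k|) for z_k = 2: log(2.5/2) = 0.2231
  Outside zeros (3) contribute nothing to the Jensen sum.
Sum over inside zeros: 0.2231.
I(r) = log|p(0)| + (inside sum) = 1.7918 + 0.2231 = 2.0149.
Note: since some zeros are outside |z| ≤ r, the simplified n·log(r) form does NOT apply — only the inside zeros contribute.

I(r) ≈ 2.0149.


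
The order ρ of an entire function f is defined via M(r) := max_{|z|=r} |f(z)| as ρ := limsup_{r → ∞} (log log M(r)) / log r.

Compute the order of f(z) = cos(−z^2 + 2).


Write cos(w) = (e^{iw} ± e^{−iw})/(2 or 2i), so |cos(w)| ≤ e^{|w|}. With w = −z^2 + 2, |w| ≤ 1r^2 + 2 on |z|=r, giving M(r) ≤ e^{1r^2 + 2} and ρ ≤ 2. For the lower bound, choose z on |z|=r with -1z^2 purely imaginary of modulus 1r^2; then |cos(−z^2 + 2)| grows like e^{1r^2}/2, so ρ ≥ 2. Hence ρ = 2.
Therefore ρ = 2.

Order ρ = 2.


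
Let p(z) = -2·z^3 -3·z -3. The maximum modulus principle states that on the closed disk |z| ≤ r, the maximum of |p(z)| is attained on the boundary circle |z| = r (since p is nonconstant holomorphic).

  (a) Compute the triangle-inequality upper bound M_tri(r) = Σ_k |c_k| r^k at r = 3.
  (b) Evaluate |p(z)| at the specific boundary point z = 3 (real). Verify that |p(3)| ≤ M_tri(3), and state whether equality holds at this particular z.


Coefficients: c_0 = -3, c_1 = -3, c_2 = 0, c_3 = -2. Radius r = 3.
Part (a). Triangle bound: M_tri(r) = Σ_k |c_k| r^k
  = |-3|·3^0 + |-3|·3^1 + |0|·3^2 + |-2|·3^3
  = 3 + 9 + 0 + 54 = 66.
This bounds M(r) := max_{|z|=r} |p(z)| from above; equality holds iff all terms c_k z^k can be made to align in phase at a single z on |z|=r.
Part (b). At z = 3 (real, on the circle |z| = r):
  p(3) = (-3)·3^0 + (-3)·3^1 + (0)·3^2 + (-2)·3^3 = -66.
  |p(3)| = 66.
Since all nonzero coefficients share the same sign, |p(3)| = 66 = M_tri(3); the triangle bound is attained at z = 3, so in fact M(r) = 66.

M_tri(3) = 66; |p(3)| = 66; equality at z=3: yes.


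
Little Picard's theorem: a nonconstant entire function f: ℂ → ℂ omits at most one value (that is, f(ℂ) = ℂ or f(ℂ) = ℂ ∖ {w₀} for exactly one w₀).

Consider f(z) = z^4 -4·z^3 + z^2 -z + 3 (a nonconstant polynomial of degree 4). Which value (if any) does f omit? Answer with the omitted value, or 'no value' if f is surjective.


Little Picard bounds the complement of f(ℂ) to at most one point.
For every w ∈ ℂ, the equation p(z) − w = 0 is a nonconstant polynomial in z and hence has at least one root by the fundamental theorem of algebra. So p is surjective onto ℂ, omitting no value.

Omitted value: no value.


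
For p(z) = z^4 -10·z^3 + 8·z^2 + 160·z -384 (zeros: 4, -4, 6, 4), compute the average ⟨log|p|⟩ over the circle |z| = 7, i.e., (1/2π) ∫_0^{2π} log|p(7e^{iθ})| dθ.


Zeros: -4, 4, 4, 6; r = 7.
Inside |z| < r: -4, 4, 4, 6. Outside (|z| ≥ r): ∅.
p(0) = -384, so log|p(0)| = log(384) = 5.9506.
Apply Jensen: I(r) = log|p(0)| + Σ_k log(r/|z_k|), summed over zeros inside |z| < r.
  log(r/|z_k|) for z_k = 4: log(7/4) = 0.5596
  log(r/|z_k|) for z_k = -4: log(7/4) = 0.5596
  log(r/|z_k|) for z_k = 6: log(7/6) = 0.1542
  log(r/|z_k|) for z_k = 4: log(7/4) = 0.5596
Sum over inside zeros: 1.8330.
I(r) = log|p(0)| + (inside sum) = 5.9506 + 1.8330 = 7.7836.
Closed form (all zeros inside, monic): I(r) = n·log(r) = 4·log(7) = 7.7836. ✓

I(r) ≈ 7.7836.
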